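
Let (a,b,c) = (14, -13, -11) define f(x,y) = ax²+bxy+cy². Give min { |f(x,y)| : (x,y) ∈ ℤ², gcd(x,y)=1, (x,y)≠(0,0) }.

descent: ρ → (-11,13,14)  [lands on river]
river: ρ → (14,15,-10)
river: ρ → (-10,25,4)
river: ρ → (4,23,-16)
river: ρ → (-16,9,11)
river: ρ → (11,13,-14)
river: ρ → (-14,15,10)
river: ρ → (10,25,-4)
river: ρ → (-4,23,16)
river: ρ → (16,9,-11)
closes: descent 1, river 10
min |a| on river = 4

4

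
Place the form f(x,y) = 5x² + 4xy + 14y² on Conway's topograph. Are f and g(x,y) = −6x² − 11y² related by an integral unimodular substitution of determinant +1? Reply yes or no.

D₁ = -264, D₂ = -264
f: reduced (well bottom): (5,4,14) with a≤c, −a<b≤a
g is negative-definite; reduce −g:
−g: reduced (well bottom): (6,0,11) with a≤c, −a<b≤a
flip sign back: reduced form of g is (-6,0,-11)
reduced forms (5, 4, 14) vs (-6, 0, -11) ⇒ inequivalent

no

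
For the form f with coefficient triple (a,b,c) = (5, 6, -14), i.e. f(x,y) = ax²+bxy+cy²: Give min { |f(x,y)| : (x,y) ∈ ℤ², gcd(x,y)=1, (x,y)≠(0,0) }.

descent: ρ → (-14,-6,5)
descent: ρ → (5,16,-3)  [lands on river]
river: ρ → (-3,14,10)
river: ρ → (10,6,-7)
river: ρ → (-7,8,9)
river: ρ → (9,10,-6)
river: ρ → (-6,14,5)
closes: descent 2, river 6
min |a| on river = 3

3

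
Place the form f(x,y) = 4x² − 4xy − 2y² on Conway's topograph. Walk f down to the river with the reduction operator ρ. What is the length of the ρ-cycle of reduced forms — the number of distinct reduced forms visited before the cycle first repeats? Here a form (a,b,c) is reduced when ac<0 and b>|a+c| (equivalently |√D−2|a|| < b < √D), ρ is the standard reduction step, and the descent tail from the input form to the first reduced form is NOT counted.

D = 48, ⌊√D⌋ = 6
descent: ρ → (-2,4,4)  [lands on river]
river: ρ → (4,4,-2)
ρ-cycle length = 2 (tail of 1 descent step not counted)

2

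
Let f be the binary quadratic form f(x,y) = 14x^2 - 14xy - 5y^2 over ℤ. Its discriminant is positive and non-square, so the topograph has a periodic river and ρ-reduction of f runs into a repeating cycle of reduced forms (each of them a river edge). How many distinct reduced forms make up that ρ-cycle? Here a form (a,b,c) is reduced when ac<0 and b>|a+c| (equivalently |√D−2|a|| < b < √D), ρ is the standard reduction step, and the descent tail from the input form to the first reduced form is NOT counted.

D = 476, ⌊√D⌋ = 21
descent: ρ → (-5,14,14)  [lands on river]
river: ρ → (14,14,-5)
river: ρ → (-5,16,11)
river: ρ → (11,6,-10)
river: ρ → (-10,14,7)
river: ρ → (7,14,-10)
river: ρ → (-10,6,11)
river: ρ → (11,16,-5)
ρ-cycle length = 8 (tail of 1 descent step not counted)

8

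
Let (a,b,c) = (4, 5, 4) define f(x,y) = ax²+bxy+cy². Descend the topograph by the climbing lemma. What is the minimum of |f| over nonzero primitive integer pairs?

translate: b→-3 (≡5 mod 8), so (4,5,4)→(4,-3,3)
flip: (4,-3,3)→(3,3,4)
reduced (well bottom): (3,3,4) with a≤c, −a<b≤a
well minimum = a = 3

3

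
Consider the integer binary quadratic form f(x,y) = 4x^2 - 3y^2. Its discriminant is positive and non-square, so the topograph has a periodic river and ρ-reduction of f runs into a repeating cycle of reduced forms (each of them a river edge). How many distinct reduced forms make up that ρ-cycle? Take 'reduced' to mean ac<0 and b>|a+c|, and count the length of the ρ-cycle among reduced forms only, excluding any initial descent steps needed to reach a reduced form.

D = 48, ⌊√D⌋ = 6
descent: ρ → (-3,6,1)  [lands on river]
river: ρ → (1,6,-3)
ρ-cycle length = 2 (tail of 1 descent step not counted)

2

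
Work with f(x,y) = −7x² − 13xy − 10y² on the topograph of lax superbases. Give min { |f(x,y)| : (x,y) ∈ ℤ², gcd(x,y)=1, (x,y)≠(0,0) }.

translate: b→-1 (≡13 mod 14), so (7,13,10)→(7,-1,4)
flip: (7,-1,4)→(4,1,7)
reduced (well bottom): (4,1,7) with a≤c, −a<b≤a
well minimum |f| = |-4| = 4 (negative-definite)

4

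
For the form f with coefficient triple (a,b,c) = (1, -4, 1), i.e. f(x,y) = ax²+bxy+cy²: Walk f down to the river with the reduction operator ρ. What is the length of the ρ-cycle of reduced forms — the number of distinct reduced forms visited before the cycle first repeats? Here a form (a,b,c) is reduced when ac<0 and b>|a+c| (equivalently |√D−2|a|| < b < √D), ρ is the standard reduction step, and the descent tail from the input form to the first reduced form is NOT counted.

D = 12, ⌊√D⌋ = 3
descent: ρ → (1,2,-2)  [lands on river]
river: ρ → (-2,2,1)
ρ-cycle length = 2 (tail of 1 descent step not counted)

2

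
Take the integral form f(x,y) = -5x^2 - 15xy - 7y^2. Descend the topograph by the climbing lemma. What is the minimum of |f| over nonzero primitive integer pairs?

descent: ρ → (-7,1,3)
descent: ρ → (3,5,-5)  [lands on river]
river: ρ → (-5,5,3)
river: ρ → (3,7,-3)
river: ρ → (-3,5,5)
river: ρ → (5,5,-3)
river: ρ → (-3,7,3)
closes: descent 2, river 6
min |a| on river = 3

3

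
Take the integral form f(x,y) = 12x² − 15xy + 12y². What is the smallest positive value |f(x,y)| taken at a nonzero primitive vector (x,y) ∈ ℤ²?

translate: b→9 (≡-15 mod 24), so (12,-15,12)→(12,9,9)
flip: (12,9,9)→(9,-9,12)
translate: b→9 (≡-9 mod 18), so (9,-9,12)→(9,9,12)
reduced (well bottom): (9,9,12) with a≤c, −a<b≤a
well minimum = a = 9

9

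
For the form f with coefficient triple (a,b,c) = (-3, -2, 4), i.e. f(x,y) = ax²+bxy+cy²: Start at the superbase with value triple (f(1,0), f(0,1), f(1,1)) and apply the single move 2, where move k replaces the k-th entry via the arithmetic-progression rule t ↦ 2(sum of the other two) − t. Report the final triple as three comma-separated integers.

start (-3,4,-1) = (f(1,0),f(0,1),f(1,1))
replace slot 2: 2·((-3)+(-1)) − 4 = -12 → (-3,-12,-1)

-3,-12,-1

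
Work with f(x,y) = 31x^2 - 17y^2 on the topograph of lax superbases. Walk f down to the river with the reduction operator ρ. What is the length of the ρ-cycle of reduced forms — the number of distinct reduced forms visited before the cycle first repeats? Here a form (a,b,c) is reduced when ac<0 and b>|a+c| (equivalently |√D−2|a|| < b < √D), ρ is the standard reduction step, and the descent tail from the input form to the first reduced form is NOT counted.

D = 2108, ⌊√D⌋ = 45
descent: ρ → (-17,34,14)  [lands on river]
river: ρ → (14,22,-29)
river: ρ → (-29,36,7)
river: ρ → (7,34,-34)
river: ρ → (-34,34,7)
river: ρ → (7,36,-29)
river: ρ → (-29,22,14)
river: ρ → (14,34,-17)
ρ-cycle length = 8 (tail of 1 descent step not counted)

8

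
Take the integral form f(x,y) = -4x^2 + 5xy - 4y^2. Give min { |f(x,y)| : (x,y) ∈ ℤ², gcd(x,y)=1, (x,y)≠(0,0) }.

translate: b→3 (≡-5 mod 8), so (4,-5,4)→(4,3,3)
flip: (4,3,3)→(3,-3,4)
translate: b→3 (≡-3 mod 6), so (3,-3,4)→(3,3,4)
reduced (well bottom): (3,3,4) with a≤c, −a<b≤a
well minimum |f| = |-3| = 3 (negative-definite)

3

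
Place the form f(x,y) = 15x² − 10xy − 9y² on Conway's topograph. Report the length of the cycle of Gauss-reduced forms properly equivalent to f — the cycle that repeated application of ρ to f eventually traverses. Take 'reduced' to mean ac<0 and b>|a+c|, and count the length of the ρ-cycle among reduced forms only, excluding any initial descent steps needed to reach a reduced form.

D = 640, ⌊√D⌋ = 25
descent: ρ → (-9,10,15)  [lands on river]
river: ρ → (15,20,-4)
river: ρ → (-4,20,15)
river: ρ → (15,10,-9)
river: ρ → (-9,8,16)
river: ρ → (16,24,-1)
river: ρ → (-1,24,16)
river: ρ → (16,8,-9)
ρ-cycle length = 8 (tail of 1 descent step not counted)

8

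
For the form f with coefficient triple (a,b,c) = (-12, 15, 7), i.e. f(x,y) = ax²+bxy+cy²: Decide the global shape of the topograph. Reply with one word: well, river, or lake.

D = b²−4ac = 15² − 4·(-12)·7 = 561
D > 0 non-square ⇒ indefinite ⇒ periodic river

river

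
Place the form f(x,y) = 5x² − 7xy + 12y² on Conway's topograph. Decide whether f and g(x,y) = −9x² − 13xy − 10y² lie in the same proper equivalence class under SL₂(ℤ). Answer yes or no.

D₁ = -191, D₂ = -191
f: translate: b→3 (≡-7 mod 10), so (5,-7,12)→(5,3,10)
f: reduced (well bottom): (5,3,10) with a≤c, −a<b≤a
g is negative-definite; reduce −g:
−g: translate: b→-5 (≡13 mod 18), so (9,13,10)→(9,-5,6)
−g: flip: (9,-5,6)→(6,5,9)
−g: reduced (well bottom): (6,5,9) with a≤c, −a<b≤a
flip sign back: reduced form of g is (-6,-5,-9)
reduced forms (5, 3, 10) vs (-6, -5, -9) ⇒ inequivalent

no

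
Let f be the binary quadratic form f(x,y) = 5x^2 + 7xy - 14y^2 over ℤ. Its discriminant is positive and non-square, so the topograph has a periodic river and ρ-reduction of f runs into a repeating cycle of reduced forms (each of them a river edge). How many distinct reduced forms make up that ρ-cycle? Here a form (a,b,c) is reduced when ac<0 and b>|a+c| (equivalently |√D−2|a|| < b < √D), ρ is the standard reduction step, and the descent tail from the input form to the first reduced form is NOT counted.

D = 329, ⌊√D⌋ = 18
descent: ρ → (-14,-7,5)
descent: ρ → (5,17,-2)  [lands on river]
river: ρ → (-2,15,13)
river: ρ → (13,11,-4)
river: ρ → (-4,13,10)
river: ρ → (10,7,-7)
river: ρ → (-7,7,10)
river: ρ → (10,13,-4)
river: ρ → (-4,11,13)
river: ρ → (13,15,-2)
river: ρ → (-2,17,5)
river: ρ → (5,13,-8)
river: ρ → (-8,3,10)
river: ρ → (10,17,-1)
river: ρ → (-1,17,10)
river: ρ → (10,3,-8)
river: ρ → (-8,13,5)
ρ-cycle length = 16 (tail of 2 descent steps not counted)

16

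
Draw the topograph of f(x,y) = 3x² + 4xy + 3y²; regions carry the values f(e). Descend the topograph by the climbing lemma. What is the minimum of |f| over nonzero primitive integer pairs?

translate: b→-2 (≡4 mod 6), so (3,4,3)→(3,-2,2)
flip: (3,-2,2)→(2,2,3)
reduced (well bottom): (2,2,3) with a≤c, −a<b≤a
well minimum = a = 2

2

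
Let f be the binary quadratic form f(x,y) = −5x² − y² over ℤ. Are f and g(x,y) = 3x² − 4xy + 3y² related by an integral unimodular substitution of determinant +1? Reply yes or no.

D₁ = -20, D₂ = -20
f is negative-definite; reduce −f:
−f: flip: (5,0,1)→(1,0,5)
−f: reduced (well bottom): (1,0,5) with a≤c, −a<b≤a
flip sign back: reduced form of f is (-1,0,-5)
g: translate: b→2 (≡-4 mod 6), so (3,-4,3)→(3,2,2)
g: flip: (3,2,2)→(2,-2,3)
g: translate: b→2 (≡-2 mod 4), so (2,-2,3)→(2,2,3)
g: reduced (well bottom): (2,2,3) with a≤c, −a<b≤a
reduced forms (-1, 0, -5) vs (2, 2, 3) ⇒ inequivalent

no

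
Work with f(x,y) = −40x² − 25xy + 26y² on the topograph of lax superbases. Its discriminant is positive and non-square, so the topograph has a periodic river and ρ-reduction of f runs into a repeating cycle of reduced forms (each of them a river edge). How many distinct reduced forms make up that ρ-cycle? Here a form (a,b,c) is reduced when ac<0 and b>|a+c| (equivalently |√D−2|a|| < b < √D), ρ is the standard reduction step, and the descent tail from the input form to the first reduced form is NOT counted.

D = 4785, ⌊√D⌋ = 69
descent: ρ → (26,25,-40)  [lands on river]
river: ρ → (-40,55,11)
river: ρ → (11,55,-40)
river: ρ → (-40,25,26)
river: ρ → (26,27,-39)
river: ρ → (-39,51,14)
river: ρ → (14,61,-19)
river: ρ → (-19,53,26)
river: ρ → (26,51,-21)
river: ρ → (-21,33,44)
river: ρ → (44,55,-10)
river: ρ → (-10,65,14)
river: ρ → (14,47,-46)
river: ρ → (-46,45,15)
river: ρ → (15,45,-46)
river: ρ → (-46,47,14)
river: ρ → (14,65,-10)
river: ρ → (-10,55,44)
river: ρ → (44,33,-21)
river: ρ → (-21,51,26)
river: ρ → (26,53,-19)
river: ρ → (-19,61,14)
river: ρ → (14,51,-39)
river: ρ → (-39,27,26)
ρ-cycle length = 24 (tail of 1 descent step not counted)

24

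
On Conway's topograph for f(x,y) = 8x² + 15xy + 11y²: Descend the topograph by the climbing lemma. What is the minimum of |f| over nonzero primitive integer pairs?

translate: b→-1 (≡15 mod 16), so (8,15,11)→(8,-1,4)
flip: (8,-1,4)→(4,1,8)
reduced (well bottom): (4,1,8) with a≤c, −a<b≤a
well minimum = a = 4

4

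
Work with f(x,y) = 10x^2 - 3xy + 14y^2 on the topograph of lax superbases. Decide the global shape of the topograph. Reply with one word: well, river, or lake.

D = b²−4ac = (-3)² − 4·10·14 = -551
D < 0 ⇒ definite ⇒ every region one sign ⇒ single well

well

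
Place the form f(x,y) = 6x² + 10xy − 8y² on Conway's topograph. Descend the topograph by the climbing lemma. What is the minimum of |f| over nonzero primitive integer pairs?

river: ρ → (-8,6,8)
river: ρ → (8,10,-6)
river: ρ → (-6,14,4)
river: ρ → (4,10,-12)
river: ρ → (-12,14,2)
river: ρ → (2,14,-12)
river: ρ → (-12,10,4)
river: ρ → (4,14,-6)
river: ρ → (-6,10,8)
river: ρ → (8,6,-8)
river: ρ → (-8,10,6)
river: ρ → (6,14,-4)
river: ρ → (-4,10,12)
river: ρ → (12,14,-2)
river: ρ → (-2,14,12)
river: ρ → (12,10,-4)
river: ρ → (-4,14,6)
river: ρ → (6,10,-8)
closes: descent 0, river 18
min |a| on river = 2

2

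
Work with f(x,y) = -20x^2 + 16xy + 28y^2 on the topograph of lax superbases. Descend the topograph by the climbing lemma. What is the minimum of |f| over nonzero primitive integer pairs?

river: ρ → (28,40,-8)
river: ρ → (-8,40,28)
river: ρ → (28,16,-20)
river: ρ → (-20,24,24)
river: ρ → (24,24,-20)
river: ρ → (-20,16,28)
closes: descent 0, river 6
min |a| on river = 8

8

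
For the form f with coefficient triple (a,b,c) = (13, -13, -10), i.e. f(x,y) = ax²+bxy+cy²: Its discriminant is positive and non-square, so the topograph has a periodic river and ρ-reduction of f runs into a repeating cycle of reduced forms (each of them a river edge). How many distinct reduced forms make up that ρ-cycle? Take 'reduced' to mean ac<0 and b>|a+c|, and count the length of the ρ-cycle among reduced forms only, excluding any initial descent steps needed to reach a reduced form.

D = 689, ⌊√D⌋ = 26
descent: ρ → (-10,13,13)  [lands on river]
river: ρ → (13,13,-10)
river: ρ → (-10,7,16)
river: ρ → (16,25,-1)
river: ρ → (-1,25,16)
river: ρ → (16,7,-10)
ρ-cycle length = 6 (tail of 1 descent step not counted)

6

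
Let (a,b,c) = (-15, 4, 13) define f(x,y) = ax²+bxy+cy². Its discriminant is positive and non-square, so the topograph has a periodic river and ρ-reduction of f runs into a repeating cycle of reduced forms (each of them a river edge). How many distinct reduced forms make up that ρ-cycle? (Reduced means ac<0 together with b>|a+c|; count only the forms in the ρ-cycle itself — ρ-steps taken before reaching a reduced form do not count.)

D = 796, ⌊√D⌋ = 28
river: ρ → (13,22,-6)
river: ρ → (-6,26,5)
river: ρ → (5,24,-11)
river: ρ → (-11,20,9)
river: ρ → (9,16,-15)
river: ρ → (-15,14,10)
river: ρ → (10,26,-3)
river: ρ → (-3,28,1)
river: ρ → (1,28,-3)
river: ρ → (-3,26,10)
river: ρ → (10,14,-15)
river: ρ → (-15,16,9)
river: ρ → (9,20,-11)
river: ρ → (-11,24,5)
river: ρ → (5,26,-6)
river: ρ → (-6,22,13)
river: ρ → (13,4,-15)
river: ρ → (-15,26,2)
river: ρ → (2,26,-15)
river: ρ → (-15,4,13)
ρ-cycle length = 20 (tail of 0 descent steps not counted)

20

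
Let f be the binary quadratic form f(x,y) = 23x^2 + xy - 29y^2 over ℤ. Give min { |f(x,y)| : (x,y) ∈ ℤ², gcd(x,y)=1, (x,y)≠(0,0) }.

descent: ρ → (-29,-1,23)
descent: ρ → (23,47,-5)  [lands on river]
river: ρ → (-5,43,41)
river: ρ → (41,39,-7)
river: ρ → (-7,45,23)
closes: descent 2, river 4
min |a| on river = 5

5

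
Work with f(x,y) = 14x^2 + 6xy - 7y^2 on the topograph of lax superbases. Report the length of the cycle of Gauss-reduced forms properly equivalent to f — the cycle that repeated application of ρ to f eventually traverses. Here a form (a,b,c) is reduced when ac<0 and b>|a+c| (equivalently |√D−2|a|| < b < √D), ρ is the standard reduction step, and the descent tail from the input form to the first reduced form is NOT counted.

D = 428, ⌊√D⌋ = 20
descent: ρ → (-7,8,13)  [lands on river]
river: ρ → (13,18,-2)
river: ρ → (-2,18,13)
river: ρ → (13,8,-7)
river: ρ → (-7,20,1)
river: ρ → (1,20,-7)
ρ-cycle length = 6 (tail of 1 descent step not counted)

6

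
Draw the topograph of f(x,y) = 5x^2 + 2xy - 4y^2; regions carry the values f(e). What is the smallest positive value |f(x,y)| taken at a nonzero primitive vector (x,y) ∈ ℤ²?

river: ρ → (-4,6,3)
river: ρ → (3,6,-4)
river: ρ → (-4,2,5)
river: ρ → (5,8,-1)
river: ρ → (-1,8,5)
river: ρ → (5,2,-4)
closes: descent 0, river 6
min |a| on river = 1

1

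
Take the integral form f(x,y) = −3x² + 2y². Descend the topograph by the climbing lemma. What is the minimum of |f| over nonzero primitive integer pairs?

descent: ρ → (2,4,-1)  [lands on river]
river: ρ → (-1,4,2)
closes: descent 1, river 2
min |a| on river = 1

1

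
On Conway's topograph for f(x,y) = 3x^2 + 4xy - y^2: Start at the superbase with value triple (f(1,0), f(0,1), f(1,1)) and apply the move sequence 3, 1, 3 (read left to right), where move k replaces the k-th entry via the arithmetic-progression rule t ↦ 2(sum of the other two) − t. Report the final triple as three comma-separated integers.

start (3,-1,6) = (f(1,0),f(0,1),f(1,1))
replace slot 3: 2·(3+(-1)) − 6 = -2 → (3,-1,-2)
replace slot 1: 2·((-1)+(-2)) − 3 = -9 → (-9,-1,-2)
replace slot 3: 2·((-9)+(-1)) − (-2) = -18 → (-9,-1,-18)

-9,-1,-18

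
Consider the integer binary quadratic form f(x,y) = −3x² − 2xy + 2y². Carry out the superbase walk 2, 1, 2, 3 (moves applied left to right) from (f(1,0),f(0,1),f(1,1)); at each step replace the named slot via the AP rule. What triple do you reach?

start (-3,2,-3) = (f(1,0),f(0,1),f(1,1))
replace slot 2: 2·((-3)+(-3)) − 2 = -14 → (-3,-14,-3)
replace slot 1: 2·((-14)+(-3)) − (-3) = -31 → (-31,-14,-3)
replace slot 2: 2·((-31)+(-3)) − (-14) = -54 → (-31,-54,-3)
replace slot 3: 2·((-31)+(-54)) − (-3) = -167 → (-31,-54,-167)

-31,-54,-167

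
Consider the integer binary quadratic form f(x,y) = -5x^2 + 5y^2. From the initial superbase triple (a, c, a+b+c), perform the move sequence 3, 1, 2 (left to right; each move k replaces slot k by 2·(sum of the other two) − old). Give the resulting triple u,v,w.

start (-5,5,0) = (f(1,0),f(0,1),f(1,1))
replace slot 3: 2·((-5)+5) − 0 = 0 → (-5,5,0)
replace slot 1: 2·(5+0) − (-5) = 15 → (15,5,0)
replace slot 2: 2·(15+0) − 5 = 25 → (15,25,0)

15,25,0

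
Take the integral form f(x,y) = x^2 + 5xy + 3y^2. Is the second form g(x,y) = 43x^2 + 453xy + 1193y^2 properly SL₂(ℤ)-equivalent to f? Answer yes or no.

D₁ = 13, D₂ = 13
river cycle of f (length 2): (-1, 3, 1), (1, 3, -1)
river cycle of g (length 2): (-1, 3, 1), (1, 3, -1)
cycles coincide ⇒ equivalent

yes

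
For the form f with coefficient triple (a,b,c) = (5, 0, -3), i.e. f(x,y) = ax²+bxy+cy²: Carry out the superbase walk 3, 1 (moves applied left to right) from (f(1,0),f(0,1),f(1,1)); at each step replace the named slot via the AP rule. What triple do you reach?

start (5,-3,2) = (f(1,0),f(0,1),f(1,1))
replace slot 3: 2·(5+(-3)) − 2 = 2 → (5,-3,2)
replace slot 1: 2·((-3)+2) − 5 = -7 → (-7,-3,2)

-7,-3,2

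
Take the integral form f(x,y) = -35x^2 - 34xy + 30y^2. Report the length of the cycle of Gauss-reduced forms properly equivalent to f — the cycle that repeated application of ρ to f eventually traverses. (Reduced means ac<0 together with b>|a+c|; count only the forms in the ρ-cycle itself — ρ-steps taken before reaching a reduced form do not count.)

D = 5356, ⌊√D⌋ = 73
descent: ρ → (30,34,-35)  [lands on river]
river: ρ → (-35,36,29)
river: ρ → (29,22,-42)
river: ρ → (-42,62,9)
river: ρ → (9,64,-35)
river: ρ → (-35,6,38)
river: ρ → (38,70,-3)
river: ρ → (-3,68,61)
river: ρ → (61,54,-10)
river: ρ → (-10,66,25)
river: ρ → (25,34,-42)
river: ρ → (-42,50,17)
river: ρ → (17,52,-39)
river: ρ → (-39,26,30)
ρ-cycle length = 14 (tail of 1 descent step not counted)

14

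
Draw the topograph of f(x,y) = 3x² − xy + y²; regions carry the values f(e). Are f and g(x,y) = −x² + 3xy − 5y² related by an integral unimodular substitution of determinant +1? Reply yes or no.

D₁ = -11, D₂ = -11
f: flip: (3,-1,1)→(1,1,3)
f: reduced (well bottom): (1,1,3) with a≤c, −a<b≤a
g is negative-definite; reduce −g:
−g: translate: b→1 (≡-3 mod 2), so (1,-3,5)→(1,1,3)
−g: reduced (well bottom): (1,1,3) with a≤c, −a<b≤a
flip sign back: reduced form of g is (-1,-1,-3)
reduced forms (1, 1, 3) vs (-1, -1, -3) ⇒ inequivalent

no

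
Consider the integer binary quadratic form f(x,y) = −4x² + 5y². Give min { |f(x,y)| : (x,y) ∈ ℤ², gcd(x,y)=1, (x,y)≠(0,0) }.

descent: ρ → (5,0,-4)
descent: ρ → (-4,8,1)  [lands on river]
river: ρ → (1,8,-4)
closes: descent 2, river 2
min |a| on river = 1

1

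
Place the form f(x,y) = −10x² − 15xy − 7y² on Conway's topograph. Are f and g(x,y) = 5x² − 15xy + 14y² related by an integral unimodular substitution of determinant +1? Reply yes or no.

D₁ = -55, D₂ = -55
f is negative-definite; reduce −f:
−f: translate: b→-5 (≡15 mod 20), so (10,15,7)→(10,-5,2)
−f: flip: (10,-5,2)→(2,5,10)
−f: translate: b→1 (≡5 mod 4), so (2,5,10)→(2,1,7)
−f: reduced (well bottom): (2,1,7) with a≤c, −a<b≤a
flip sign back: reduced form of f is (-2,-1,-7)
g: translate: b→5 (≡-15 mod 10), so (5,-15,14)→(5,5,4)
g: flip: (5,5,4)→(4,-5,5)
g: translate: b→3 (≡-5 mod 8), so (4,-5,5)→(4,3,4)
g: reduced (well bottom): (4,3,4) with a≤c, −a<b≤a
reduced forms (-2, -1, -7) vs (4, 3, 4) ⇒ inequivalent

no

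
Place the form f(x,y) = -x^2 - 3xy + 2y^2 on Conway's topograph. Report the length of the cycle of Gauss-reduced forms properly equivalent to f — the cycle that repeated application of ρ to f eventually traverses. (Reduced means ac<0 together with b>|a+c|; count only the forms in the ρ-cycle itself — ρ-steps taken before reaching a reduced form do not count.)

D = 17, ⌊√D⌋ = 4
descent: ρ → (2,3,-1)  [lands on river]
river: ρ → (-1,3,2)
river: ρ → (2,1,-2)
river: ρ → (-2,3,1)
river: ρ → (1,3,-2)
river: ρ → (-2,1,2)
ρ-cycle length = 6 (tail of 1 descent step not counted)

6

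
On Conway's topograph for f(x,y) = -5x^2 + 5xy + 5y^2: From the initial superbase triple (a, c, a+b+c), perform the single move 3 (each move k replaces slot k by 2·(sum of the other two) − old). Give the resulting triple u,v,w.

start (-5,5,5) = (f(1,0),f(0,1),f(1,1))
replace slot 3: 2·((-5)+5) − 5 = -5 → (-5,5,-5)

-5,5,-5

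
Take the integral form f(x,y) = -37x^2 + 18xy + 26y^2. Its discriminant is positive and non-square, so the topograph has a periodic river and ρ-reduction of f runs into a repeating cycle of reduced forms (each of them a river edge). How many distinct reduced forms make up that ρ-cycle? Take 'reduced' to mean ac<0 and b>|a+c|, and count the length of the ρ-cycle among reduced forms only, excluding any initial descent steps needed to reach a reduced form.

D = 4172, ⌊√D⌋ = 64
river: ρ → (26,34,-29)
river: ρ → (-29,24,31)
river: ρ → (31,38,-22)
river: ρ → (-22,50,19)
river: ρ → (19,64,-1)
river: ρ → (-1,64,19)
river: ρ → (19,50,-22)
river: ρ → (-22,38,31)
river: ρ → (31,24,-29)
river: ρ → (-29,34,26)
river: ρ → (26,18,-37)
river: ρ → (-37,56,7)
river: ρ → (7,56,-37)
river: ρ → (-37,18,26)
ρ-cycle length = 14 (tail of 0 descent steps not counted)

14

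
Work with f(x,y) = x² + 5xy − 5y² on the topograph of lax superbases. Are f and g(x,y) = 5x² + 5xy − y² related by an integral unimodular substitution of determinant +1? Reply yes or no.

D₁ = 45, D₂ = 45
river cycle of f (length 2): (-5, 5, 1), (1, 5, -5)
river cycle of g (length 2): (-1, 5, 5), (5, 5, -1)
cycles differ ⇒ inequivalent

no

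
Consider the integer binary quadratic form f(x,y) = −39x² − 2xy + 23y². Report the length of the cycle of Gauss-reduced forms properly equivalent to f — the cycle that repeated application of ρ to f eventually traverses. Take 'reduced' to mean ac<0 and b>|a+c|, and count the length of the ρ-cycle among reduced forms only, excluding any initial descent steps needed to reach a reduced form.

D = 3592, ⌊√D⌋ = 59
descent: ρ → (23,48,-14)  [lands on river]
river: ρ → (-14,36,41)
river: ρ → (41,46,-9)
river: ρ → (-9,44,46)
river: ρ → (46,48,-7)
river: ρ → (-7,50,39)
river: ρ → (39,28,-18)
river: ρ → (-18,44,23)
ρ-cycle length = 8 (tail of 1 descent step not counted)

8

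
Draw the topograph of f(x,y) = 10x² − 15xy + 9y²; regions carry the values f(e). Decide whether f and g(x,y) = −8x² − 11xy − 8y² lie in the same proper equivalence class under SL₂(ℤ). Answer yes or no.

D₁ = -135, D₂ = -135
f: translate: b→5 (≡-15 mod 20), so (10,-15,9)→(10,5,4)
f: flip: (10,5,4)→(4,-5,10)
f: translate: b→3 (≡-5 mod 8), so (4,-5,10)→(4,3,9)
f: reduced (well bottom): (4,3,9) with a≤c, −a<b≤a
g is negative-definite; reduce −g:
−g: translate: b→-5 (≡11 mod 16), so (8,11,8)→(8,-5,5)
−g: flip: (8,-5,5)→(5,5,8)
−g: reduced (well bottom): (5,5,8) with a≤c, −a<b≤a
flip sign back: reduced form of g is (-5,-5,-8)
reduced forms (4, 3, 9) vs (-5, -5, -8) ⇒ inequivalent

no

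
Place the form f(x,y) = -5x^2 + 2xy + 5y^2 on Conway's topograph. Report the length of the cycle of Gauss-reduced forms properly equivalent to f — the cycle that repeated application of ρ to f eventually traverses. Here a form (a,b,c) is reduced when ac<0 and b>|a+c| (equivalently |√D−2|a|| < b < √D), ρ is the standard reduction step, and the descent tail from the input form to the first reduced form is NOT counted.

D = 104, ⌊√D⌋ = 10
river: ρ → (5,8,-2)
river: ρ → (-2,8,5)
river: ρ → (5,2,-5)
river: ρ → (-5,8,2)
river: ρ → (2,8,-5)
river: ρ → (-5,2,5)
ρ-cycle length = 6 (tail of 0 descent steps not counted)

6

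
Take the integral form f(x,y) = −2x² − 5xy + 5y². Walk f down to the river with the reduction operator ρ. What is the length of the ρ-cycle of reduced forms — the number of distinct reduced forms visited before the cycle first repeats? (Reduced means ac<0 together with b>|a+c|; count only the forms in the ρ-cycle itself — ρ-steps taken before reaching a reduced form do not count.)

D = 65, ⌊√D⌋ = 8
descent: ρ → (5,5,-2)  [lands on river]
river: ρ → (-2,7,2)
river: ρ → (2,5,-5)
river: ρ → (-5,5,2)
river: ρ → (2,7,-2)
river: ρ → (-2,5,5)
ρ-cycle length = 6 (tail of 1 descent step not counted)

6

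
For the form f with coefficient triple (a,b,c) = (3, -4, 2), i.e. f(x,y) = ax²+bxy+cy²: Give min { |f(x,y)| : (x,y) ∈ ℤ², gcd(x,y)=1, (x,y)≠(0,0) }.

translate: b→2 (≡-4 mod 6), so (3,-4,2)→(3,2,1)
flip: (3,2,1)→(1,-2,3)
translate: b→0 (≡-2 mod 2), so (1,-2,3)→(1,0,2)
reduced (well bottom): (1,0,2) with a≤c, −a<b≤a
well minimum = a = 1

1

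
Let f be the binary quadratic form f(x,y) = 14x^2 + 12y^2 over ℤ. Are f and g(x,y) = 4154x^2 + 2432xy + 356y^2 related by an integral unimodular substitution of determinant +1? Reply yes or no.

D₁ = -672, D₂ = -672
f: flip: (14,0,12)→(12,0,14)
f: reduced (well bottom): (12,0,14) with a≤c, −a<b≤a
g: flip: (4154,2432,356)→(356,-2432,4154)
g: translate: b→-296 (≡-2432 mod 712), so (356,-2432,4154)→(356,-296,62)
g: flip: (356,-296,62)→(62,296,356)
g: translate: b→48 (≡296 mod 124), so (62,296,356)→(62,48,12)
g: flip: (62,48,12)→(12,-48,62)
g: translate: b→0 (≡-48 mod 24), so (12,-48,62)→(12,0,14)
g: reduced (well bottom): (12,0,14) with a≤c, −a<b≤a
reduced forms (12, 0, 14) vs (12, 0, 14) ⇒ equivalent

yes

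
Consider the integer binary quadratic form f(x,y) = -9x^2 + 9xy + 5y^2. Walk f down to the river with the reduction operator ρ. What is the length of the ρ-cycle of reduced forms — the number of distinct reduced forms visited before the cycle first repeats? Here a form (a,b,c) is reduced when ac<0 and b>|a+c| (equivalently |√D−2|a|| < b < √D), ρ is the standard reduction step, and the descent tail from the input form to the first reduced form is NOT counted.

D = 261, ⌊√D⌋ = 16
river: ρ → (5,11,-7)
river: ρ → (-7,3,9)
river: ρ → (9,15,-1)
river: ρ → (-1,15,9)
river: ρ → (9,3,-7)
river: ρ → (-7,11,5)
river: ρ → (5,9,-9)
river: ρ → (-9,9,5)
ρ-cycle length = 8 (tail of 0 descent steps not counted)

8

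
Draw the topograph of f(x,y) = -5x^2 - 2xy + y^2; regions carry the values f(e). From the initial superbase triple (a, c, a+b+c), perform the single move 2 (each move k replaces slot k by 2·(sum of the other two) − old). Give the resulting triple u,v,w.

start (-5,1,-6) = (f(1,0),f(0,1),f(1,1))
replace slot 2: 2·((-5)+(-6)) − 1 = -23 → (-5,-23,-6)

-5,-23,-6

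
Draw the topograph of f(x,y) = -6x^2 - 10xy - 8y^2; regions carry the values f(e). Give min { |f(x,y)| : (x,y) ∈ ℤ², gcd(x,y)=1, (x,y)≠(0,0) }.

translate: b→-2 (≡10 mod 12), so (6,10,8)→(6,-2,4)
flip: (6,-2,4)→(4,2,6)
reduced (well bottom): (4,2,6) with a≤c, −a<b≤a
well minimum |f| = |-4| = 4 (negative-definite)

4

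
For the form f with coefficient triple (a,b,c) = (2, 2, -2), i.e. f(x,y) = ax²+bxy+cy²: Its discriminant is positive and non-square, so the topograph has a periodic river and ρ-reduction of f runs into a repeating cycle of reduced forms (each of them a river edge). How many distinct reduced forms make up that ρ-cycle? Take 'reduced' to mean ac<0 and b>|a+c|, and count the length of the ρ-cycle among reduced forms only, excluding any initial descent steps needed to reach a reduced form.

D = 20, ⌊√D⌋ = 4
river: ρ → (-2,2,2)
river: ρ → (2,2,-2)
ρ-cycle length = 2 (tail of 0 descent steps not counted)

2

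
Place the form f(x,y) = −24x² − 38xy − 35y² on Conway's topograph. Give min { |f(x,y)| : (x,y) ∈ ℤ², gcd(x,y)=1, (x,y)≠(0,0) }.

translate: b→-10 (≡38 mod 48), so (24,38,35)→(24,-10,21)
flip: (24,-10,21)→(21,10,24)
reduced (well bottom): (21,10,24) with a≤c, −a<b≤a
well minimum |f| = |-21| = 21 (negative-definite)

21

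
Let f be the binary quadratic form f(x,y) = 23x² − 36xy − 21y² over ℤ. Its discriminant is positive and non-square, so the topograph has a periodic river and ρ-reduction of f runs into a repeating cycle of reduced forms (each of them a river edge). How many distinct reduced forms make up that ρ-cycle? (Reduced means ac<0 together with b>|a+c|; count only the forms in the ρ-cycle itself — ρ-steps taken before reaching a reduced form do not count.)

D = 3228, ⌊√D⌋ = 56
descent: ρ → (-21,36,23)  [lands on river]
river: ρ → (23,56,-1)
river: ρ → (-1,56,23)
river: ρ → (23,36,-21)
river: ρ → (-21,48,11)
river: ρ → (11,40,-37)
river: ρ → (-37,34,14)
river: ρ → (14,50,-13)
river: ρ → (-13,54,6)
river: ρ → (6,54,-13)
river: ρ → (-13,50,14)
river: ρ → (14,34,-37)
river: ρ → (-37,40,11)
river: ρ → (11,48,-21)
ρ-cycle length = 14 (tail of 1 descent step not counted)

14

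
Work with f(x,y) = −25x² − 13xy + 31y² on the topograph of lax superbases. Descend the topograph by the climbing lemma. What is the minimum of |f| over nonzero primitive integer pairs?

descent: ρ → (31,13,-25)  [lands on river]
river: ρ → (-25,37,19)
river: ρ → (19,39,-23)
river: ρ → (-23,53,5)
river: ρ → (5,57,-1)
river: ρ → (-1,57,5)
river: ρ → (5,53,-23)
river: ρ → (-23,39,19)
river: ρ → (19,37,-25)
river: ρ → (-25,13,31)
river: ρ → (31,49,-7)
river: ρ → (-7,49,31)
closes: descent 1, river 12
min |a| on river = 1

1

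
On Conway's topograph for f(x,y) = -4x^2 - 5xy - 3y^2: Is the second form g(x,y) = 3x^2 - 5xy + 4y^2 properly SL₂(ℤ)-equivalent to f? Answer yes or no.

D₁ = -23, D₂ = -23
f is negative-definite; reduce −f:
−f: translate: b→-3 (≡5 mod 8), so (4,5,3)→(4,-3,2)
−f: flip: (4,-3,2)→(2,3,4)
−f: translate: b→-1 (≡3 mod 4), so (2,3,4)→(2,-1,3)
−f: reduced (well bottom): (2,-1,3) with a≤c, −a<b≤a
flip sign back: reduced form of f is (-2,1,-3)
g: translate: b→1 (≡-5 mod 6), so (3,-5,4)→(3,1,2)
g: flip: (3,1,2)→(2,-1,3)
g: reduced (well bottom): (2,-1,3) with a≤c, −a<b≤a
reduced forms (-2, 1, -3) vs (2, -1, 3) ⇒ inequivalent

no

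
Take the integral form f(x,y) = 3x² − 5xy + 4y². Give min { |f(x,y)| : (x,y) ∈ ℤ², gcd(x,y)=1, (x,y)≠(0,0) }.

translate: b→1 (≡-5 mod 6), so (3,-5,4)→(3,1,2)
flip: (3,1,2)→(2,-1,3)
reduced (well bottom): (2,-1,3) with a≤c, −a<b≤a
well minimum = a = 2

2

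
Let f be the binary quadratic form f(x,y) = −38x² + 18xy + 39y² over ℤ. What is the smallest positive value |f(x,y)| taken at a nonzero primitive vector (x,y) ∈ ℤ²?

river: ρ → (39,60,-17)
river: ρ → (-17,76,7)
river: ρ → (7,78,-6)
river: ρ → (-6,78,7)
river: ρ → (7,76,-17)
river: ρ → (-17,60,39)
river: ρ → (39,18,-38)
river: ρ → (-38,58,19)
river: ρ → (19,56,-41)
river: ρ → (-41,26,34)
river: ρ → (34,42,-33)
river: ρ → (-33,24,43)
river: ρ → (43,62,-14)
river: ρ → (-14,78,3)
river: ρ → (3,78,-14)
river: ρ → (-14,62,43)
river: ρ → (43,24,-33)
river: ρ → (-33,42,34)
river: ρ → (34,26,-41)
river: ρ → (-41,56,19)
river: ρ → (19,58,-38)
river: ρ → (-38,18,39)
closes: descent 0, river 22
min |a| on river = 3

3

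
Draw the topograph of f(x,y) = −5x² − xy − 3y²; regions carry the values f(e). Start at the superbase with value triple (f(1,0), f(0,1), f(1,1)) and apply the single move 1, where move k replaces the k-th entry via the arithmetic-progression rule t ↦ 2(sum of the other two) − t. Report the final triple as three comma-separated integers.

start (-5,-3,-9) = (f(1,0),f(0,1),f(1,1))
replace slot 1: 2·((-3)+(-9)) − (-5) = -19 → (-19,-3,-9)

-19,-3,-9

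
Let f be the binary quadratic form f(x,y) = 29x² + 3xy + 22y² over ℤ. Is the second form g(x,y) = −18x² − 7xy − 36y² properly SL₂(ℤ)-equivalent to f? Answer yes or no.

D₁ = -2543, D₂ = -2543
f: flip: (29,3,22)→(22,-3,29)
f: reduced (well bottom): (22,-3,29) with a≤c, −a<b≤a
g is negative-definite; reduce −g:
−g: reduced (well bottom): (18,7,36) with a≤c, −a<b≤a
flip sign back: reduced form of g is (-18,-7,-36)
reduced forms (22, -3, 29) vs (-18, -7, -36) ⇒ inequivalent

no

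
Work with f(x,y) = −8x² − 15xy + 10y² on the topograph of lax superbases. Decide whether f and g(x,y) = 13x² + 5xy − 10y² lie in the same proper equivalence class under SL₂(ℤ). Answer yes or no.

D₁ = 545, D₂ = 545
river cycle of f (length 8): (10, 15, -8), (-8, 17, 8), (8, 15, -10), (-10, 5, 13), (13, 21, -2), (-2, 23, 2), (2, 21, -13), (-13, 5, 10)
river cycle of g (length 8): (-10, 15, 8), (8, 17, -8), (-8, 15, 10), (10, 5, -13), (-13, 21, 2), (2, 23, -2), (-2, 21, 13), (13, 5, -10)
cycles differ ⇒ inequivalent

no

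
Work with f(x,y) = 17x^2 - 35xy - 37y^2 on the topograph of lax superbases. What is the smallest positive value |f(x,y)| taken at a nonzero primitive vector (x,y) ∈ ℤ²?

descent: ρ → (-37,35,17)  [lands on river]
river: ρ → (17,33,-39)
river: ρ → (-39,45,11)
river: ρ → (11,43,-43)
river: ρ → (-43,43,11)
river: ρ → (11,45,-39)
river: ρ → (-39,33,17)
river: ρ → (17,35,-37)
river: ρ → (-37,39,15)
river: ρ → (15,51,-19)
river: ρ → (-19,25,41)
river: ρ → (41,57,-3)
river: ρ → (-3,57,41)
river: ρ → (41,25,-19)
river: ρ → (-19,51,15)
river: ρ → (15,39,-37)
closes: descent 1, river 16
min |a| on river = 3

3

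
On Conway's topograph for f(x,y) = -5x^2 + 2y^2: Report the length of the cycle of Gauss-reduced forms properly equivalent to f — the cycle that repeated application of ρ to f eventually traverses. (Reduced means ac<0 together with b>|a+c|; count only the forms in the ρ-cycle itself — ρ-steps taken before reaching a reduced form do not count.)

D = 40, ⌊√D⌋ = 6
descent: ρ → (2,4,-3)  [lands on river]
river: ρ → (-3,2,3)
river: ρ → (3,4,-2)
river: ρ → (-2,4,3)
river: ρ → (3,2,-3)
river: ρ → (-3,4,2)
ρ-cycle length = 6 (tail of 1 descent step not counted)

6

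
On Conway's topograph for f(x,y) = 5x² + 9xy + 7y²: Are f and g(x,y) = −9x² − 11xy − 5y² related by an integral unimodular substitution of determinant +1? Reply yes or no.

D₁ = -59, D₂ = -59
f: translate: b→-1 (≡9 mod 10), so (5,9,7)→(5,-1,3)
f: flip: (5,-1,3)→(3,1,5)
f: reduced (well bottom): (3,1,5) with a≤c, −a<b≤a
g is negative-definite; reduce −g:
−g: translate: b→-7 (≡11 mod 18), so (9,11,5)→(9,-7,3)
−g: flip: (9,-7,3)→(3,7,9)
−g: translate: b→1 (≡7 mod 6), so (3,7,9)→(3,1,5)
−g: reduced (well bottom): (3,1,5) with a≤c, −a<b≤a
flip sign back: reduced form of g is (-3,-1,-5)
reduced forms (3, 1, 5) vs (-3, -1, -5) ⇒ inequivalent

no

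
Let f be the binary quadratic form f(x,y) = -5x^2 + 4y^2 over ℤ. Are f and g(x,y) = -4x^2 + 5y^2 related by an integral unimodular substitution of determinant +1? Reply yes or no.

D₁ = 80, D₂ = 80
river cycle of f (length 2): (4, 8, -1), (-1, 8, 4)
river cycle of g (length 2): (-4, 8, 1), (1, 8, -4)
cycles differ ⇒ inequivalent

no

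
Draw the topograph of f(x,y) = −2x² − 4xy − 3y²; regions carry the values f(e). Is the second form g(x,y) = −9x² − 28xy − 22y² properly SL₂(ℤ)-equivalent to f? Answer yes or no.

D₁ = -8, D₂ = -8
f is negative-definite; reduce −f:
−f: translate: b→0 (≡4 mod 4), so (2,4,3)→(2,0,1)
−f: flip: (2,0,1)→(1,0,2)
−f: reduced (well bottom): (1,0,2) with a≤c, −a<b≤a
flip sign back: reduced form of f is (-1,0,-2)
g is negative-definite; reduce −g:
−g: translate: b→-8 (≡28 mod 18), so (9,28,22)→(9,-8,2)
−g: flip: (9,-8,2)→(2,8,9)
−g: translate: b→0 (≡8 mod 4), so (2,8,9)→(2,0,1)
−g: flip: (2,0,1)→(1,0,2)
−g: reduced (well bottom): (1,0,2) with a≤c, −a<b≤a
flip sign back: reduced form of g is (-1,0,-2)
reduced forms (-1, 0, -2) vs (-1, 0, -2) ⇒ equivalent

yes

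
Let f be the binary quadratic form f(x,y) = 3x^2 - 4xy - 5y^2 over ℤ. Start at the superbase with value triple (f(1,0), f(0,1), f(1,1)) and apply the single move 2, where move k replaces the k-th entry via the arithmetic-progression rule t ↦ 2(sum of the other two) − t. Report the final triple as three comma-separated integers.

start (3,-5,-6) = (f(1,0),f(0,1),f(1,1))
replace slot 2: 2·(3+(-6)) − (-5) = -1 → (3,-1,-6)

3,-1,-6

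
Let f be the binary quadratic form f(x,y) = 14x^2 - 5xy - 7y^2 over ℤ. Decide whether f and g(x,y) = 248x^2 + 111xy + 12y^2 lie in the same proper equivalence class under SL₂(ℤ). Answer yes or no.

D₁ = 417, D₂ = 417
river cycle of f (length 18): (-7, 19, 2), (2, 17, -16), (-16, 15, 3), (3, 15, -16), (-16, 17, 2), (2, 19, -7), (-7, 9, 12), (12, 15, -4), (-4, 17, 8), (8, 15, -6), … (8 more)
river cycle of g (length 18): (12, 9, -7), (-7, 19, 2), (2, 17, -16), (-16, 15, 3), (3, 15, -16), (-16, 17, 2), (2, 19, -7), (-7, 9, 12), (12, 15, -4), (-4, 17, 8), … (8 more)
cycles coincide ⇒ equivalent

yes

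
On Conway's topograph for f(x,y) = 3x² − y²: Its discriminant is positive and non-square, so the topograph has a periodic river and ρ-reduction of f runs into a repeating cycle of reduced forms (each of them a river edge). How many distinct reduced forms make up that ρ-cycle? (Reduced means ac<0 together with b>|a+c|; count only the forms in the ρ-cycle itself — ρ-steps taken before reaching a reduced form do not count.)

D = 12, ⌊√D⌋ = 3
descent: ρ → (-1,2,2)  [lands on river]
river: ρ → (2,2,-1)
ρ-cycle length = 2 (tail of 1 descent step not counted)

2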